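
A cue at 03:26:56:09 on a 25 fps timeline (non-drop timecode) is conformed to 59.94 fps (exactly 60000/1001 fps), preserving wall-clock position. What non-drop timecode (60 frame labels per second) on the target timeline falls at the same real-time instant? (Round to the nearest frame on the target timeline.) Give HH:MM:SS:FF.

Source frame index: (3×3600 + 26×60 + 56) × 25 + 9 = 310409.
Real time: 310409 / (25) = 310409/25 s.
Target frame: (310409/25) × (60000/1001) = 67725600/91 ≈ 744237.363 → 744237.
At 60 labels/s: frame 744237 → 03:26:43:57.

03:26:43:57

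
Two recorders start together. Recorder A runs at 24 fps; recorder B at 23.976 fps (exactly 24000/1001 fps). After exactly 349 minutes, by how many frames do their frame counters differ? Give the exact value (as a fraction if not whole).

349 min = 20940 s.
A emits 24 × 20940 = 502560 frames; B emits 24000/1001 × 20940 = 502560000/1001.
Difference = 502560/1001 frames (≈ 502.0579); B is behind A.

502560/1001 frames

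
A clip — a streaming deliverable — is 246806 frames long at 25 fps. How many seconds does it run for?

Running time = 246806 / (25) = 9872.24 s.

9872.24 seconds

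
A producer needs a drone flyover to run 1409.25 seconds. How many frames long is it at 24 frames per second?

33822 frames

Frames = 1409.25 × 24 = 33822.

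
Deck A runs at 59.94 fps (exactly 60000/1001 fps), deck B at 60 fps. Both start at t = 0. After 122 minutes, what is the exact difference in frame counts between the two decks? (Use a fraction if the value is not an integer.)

122 min = 7320 s.
A emits 60000/1001 × 7320 = 439200000/1001 frames; B emits 60 × 7320 = 439200.
Difference = 439200/1001 frames (≈ 438.7612); B is ahead of A.

439200/1001 frames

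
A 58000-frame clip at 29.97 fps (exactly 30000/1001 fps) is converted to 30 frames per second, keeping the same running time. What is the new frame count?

58058 frames

Target frames = source frames × (target rate / source rate) = 58000 × (30)/(30000/1001) = 58000 × 1001/1000 = 58058.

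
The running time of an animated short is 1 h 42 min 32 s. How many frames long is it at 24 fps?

1 h 42 min 32 s = 6152 s.
Frames = 6152 × 24 = 147648.

147648 frames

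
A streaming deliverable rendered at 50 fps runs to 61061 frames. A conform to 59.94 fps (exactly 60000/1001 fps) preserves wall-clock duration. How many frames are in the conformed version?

Target frames = source frames × (target rate / source rate) = 61061 × (60000/1001)/(50) = 61061 × 1200/1001 = 73200.

73200 frames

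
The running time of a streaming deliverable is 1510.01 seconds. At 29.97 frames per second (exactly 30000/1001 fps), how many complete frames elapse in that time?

Frames = 1510.01 × 30000/1001 = 45300300/1001 ≈ 45255.0450.
Complete frames: 45255.

45255 frames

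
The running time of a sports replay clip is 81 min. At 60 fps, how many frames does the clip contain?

81 min = 4860 s.
Frames = 4860 × 60 = 291600.

291600 frames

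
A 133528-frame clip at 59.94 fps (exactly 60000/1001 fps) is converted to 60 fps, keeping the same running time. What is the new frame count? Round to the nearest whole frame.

Frames at target rate = 133528 × (60) / (60000/1001) = 16707691/125 ≈ 133661.528.
Nearest whole frame: 133662.

133662 frames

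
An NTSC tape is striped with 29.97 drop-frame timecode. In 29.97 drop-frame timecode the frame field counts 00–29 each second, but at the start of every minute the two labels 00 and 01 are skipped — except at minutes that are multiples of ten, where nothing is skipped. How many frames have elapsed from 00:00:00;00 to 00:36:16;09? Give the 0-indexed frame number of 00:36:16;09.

As if non-drop at 30 labels/s: (0 × 3600 + 36 × 60 + 16) × 30 + 9 = 65289.
Minute boundaries passed: 36; those not divisible by 10: 36 − 3 = 33; dropped labels = 2 × 33 = 66.
Actual frame index = 65289 − 66 = 65223.

65223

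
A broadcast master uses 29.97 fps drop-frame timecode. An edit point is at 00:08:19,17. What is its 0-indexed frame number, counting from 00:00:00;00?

As if non-drop at 30 labels/s: (0 × 3600 + 8 × 60 + 19) × 30 + 17 = 14987.
Minute boundaries passed: 8; those not divisible by 10: 8 − 0 = 8; dropped labels = 2 × 8 = 16.
Actual frame index = 14987 − 16 = 14971.

14971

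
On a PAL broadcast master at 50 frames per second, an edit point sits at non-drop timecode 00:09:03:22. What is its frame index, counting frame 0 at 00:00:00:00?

Total seconds to the label: (0 × 3600 + 9 × 60 + 3) = 543.
Frame index = 543 × 50 + 22 = 27172.

27172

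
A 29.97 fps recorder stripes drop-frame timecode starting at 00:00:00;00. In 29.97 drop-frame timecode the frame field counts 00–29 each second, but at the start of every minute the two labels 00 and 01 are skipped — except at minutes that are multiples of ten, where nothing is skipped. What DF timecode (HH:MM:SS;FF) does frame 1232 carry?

Each 10-minute DF block holds 10 × 60 × 30 − 9 × 2 = 17982 frames. 1232 ÷ 17982 → 0 full blocks, remainder 1232.
Within the partial block the first minute is 1800 frames and each further minute 1798, so 0 further minute boundaries passed. Total skipped labels = 18 × 0 + 2 × 0 = 0.
Non-drop label index = 1232 + 0 = 1232; at 30 labels/s that is 00:00:41:02, i.e. DF 00:00:41;02.

00:00:41;02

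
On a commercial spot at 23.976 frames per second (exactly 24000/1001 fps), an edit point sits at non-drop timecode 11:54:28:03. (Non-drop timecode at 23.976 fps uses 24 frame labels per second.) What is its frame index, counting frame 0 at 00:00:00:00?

Total seconds to the label: (11 × 3600 + 54 × 60 + 28) = 42868.
Frame index = 42868 × 24 + 3 = 1028835.

frame 1028835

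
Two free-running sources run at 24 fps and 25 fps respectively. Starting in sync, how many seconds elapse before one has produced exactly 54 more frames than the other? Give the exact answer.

54 seconds

The gap grows by |25 − 24| = 1 frame per second.
Time for a 54-frame gap: 54 ÷ (1) = 54 s.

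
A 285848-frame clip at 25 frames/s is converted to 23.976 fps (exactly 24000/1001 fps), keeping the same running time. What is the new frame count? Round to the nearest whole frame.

274140 frames

Frames at target rate = 285848 × (24000/1001) / (25) = 274414080/1001 ≈ 274139.940.
Nearest whole frame: 274140.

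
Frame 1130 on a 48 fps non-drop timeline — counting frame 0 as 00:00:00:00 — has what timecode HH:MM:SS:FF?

1130 ÷ 48 = 23 full seconds, remainder 26 frames.
23 s = 0 h 0 min 23 s.
Timecode: 00:00:23:26.

00:00:23:26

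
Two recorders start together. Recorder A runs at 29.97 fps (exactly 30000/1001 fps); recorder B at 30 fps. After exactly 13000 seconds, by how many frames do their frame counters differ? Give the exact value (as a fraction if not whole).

A emits 30000/1001 × 13000 = 30000000/77 frames; B emits 30 × 13000 = 390000.
Difference = 30000/77 frames (≈ 389.6104); B is ahead of A.

30000/77 frames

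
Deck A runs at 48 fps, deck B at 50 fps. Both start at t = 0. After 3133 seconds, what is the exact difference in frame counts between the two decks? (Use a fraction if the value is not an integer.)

6266 frames

A emits 48 × 3133 = 150384 frames; B emits 50 × 3133 = 156650.
Difference = 6266 frames; B is ahead of A.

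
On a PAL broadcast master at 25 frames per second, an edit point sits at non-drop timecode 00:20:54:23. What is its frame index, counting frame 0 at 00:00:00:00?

frame 31373

Total seconds to the label: (0 × 3600 + 20 × 60 + 54) = 1254.
Frame index = 1254 × 25 + 23 = 31373.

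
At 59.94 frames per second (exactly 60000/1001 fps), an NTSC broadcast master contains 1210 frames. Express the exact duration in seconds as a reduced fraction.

Running time = 1210 ÷ (60000/1001) = 1210 × 1001/60000 = 121121/6000 s.

121121/6000 seconds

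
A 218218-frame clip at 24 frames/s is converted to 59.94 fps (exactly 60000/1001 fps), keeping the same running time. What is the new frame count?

Target frames = source frames × (target rate / source rate) = 218218 × (60000/1001)/(24) = 218218 × 2500/1001 = 545000.

545000 frames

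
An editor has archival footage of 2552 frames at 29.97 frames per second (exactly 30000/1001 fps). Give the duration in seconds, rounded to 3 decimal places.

Running time = 2552 × 1001/30000 = 319319/3750 s ≈ 85.152 s.

85.152 seconds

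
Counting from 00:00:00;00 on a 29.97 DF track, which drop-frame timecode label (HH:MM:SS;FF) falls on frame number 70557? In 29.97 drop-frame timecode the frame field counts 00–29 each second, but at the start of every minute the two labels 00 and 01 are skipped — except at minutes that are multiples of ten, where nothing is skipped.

Ten DF minutes hold 17982 frames, so frame 70557 lies in block 3 (frames 53946–71927) with 16611 frames into that block.
The block's first minute is 1800 frames and the rest 1798 each; 16611 frames reaches minute 9, so 3 × 18 + 9 × 2 = 72 labels have been skipped so far.
Adding those back, label number 70557 + 72 = 70629 at 30 labels/s is 2354 s + 9 f = 0 h 39 min 14 s frame 9, i.e. 00:39:14;09.

00:39:14;09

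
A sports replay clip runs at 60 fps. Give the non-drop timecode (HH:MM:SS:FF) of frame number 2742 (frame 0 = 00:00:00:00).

00:00:45:42

2742 ÷ 60 = 45 full seconds, remainder 42 frames.
45 s = 0 h 0 min 45 s.
Timecode: 00:00:45:42.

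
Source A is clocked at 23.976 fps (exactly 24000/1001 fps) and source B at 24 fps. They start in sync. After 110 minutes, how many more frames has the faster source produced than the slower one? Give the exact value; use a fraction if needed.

14400/91 frames

110 min = 6600 s.
A emits 24000/1001 × 6600 = 14400000/91 frames; B emits 24 × 6600 = 158400.
Difference = 14400/91 frames (≈ 158.2418); B is ahead of A.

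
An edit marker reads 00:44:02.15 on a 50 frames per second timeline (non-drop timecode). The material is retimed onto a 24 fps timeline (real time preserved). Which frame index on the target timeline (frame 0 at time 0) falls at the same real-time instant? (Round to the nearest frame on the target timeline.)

frame 63415

Source frame index: (0×3600 + 44×60 + 2) × 50 + 15 = 132115.
Real time: 132115 / (50) = 26423/10 s.
Target frame: (26423/10) × (24) = 317076/5 ≈ 63415.200 → 63415.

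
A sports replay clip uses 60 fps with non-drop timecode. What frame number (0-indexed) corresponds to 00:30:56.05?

Total seconds to the label: (0 × 3600 + 30 × 60 + 56) = 1856.
Frame index = 1856 × 60 + 5 = 111365.

111365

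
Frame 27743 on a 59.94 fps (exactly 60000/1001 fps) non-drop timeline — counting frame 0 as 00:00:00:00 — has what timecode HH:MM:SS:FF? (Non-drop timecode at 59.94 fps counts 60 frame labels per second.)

00:07:42:23

27743 ÷ 60 = 462 full seconds, remainder 23 frames.
462 s = 0 h 7 min 42 s.
Timecode: 00:07:42:23.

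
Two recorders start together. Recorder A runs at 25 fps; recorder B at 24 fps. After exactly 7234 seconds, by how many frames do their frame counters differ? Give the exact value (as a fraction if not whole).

A emits 25 × 7234 = 180850 frames; B emits 24 × 7234 = 173616.
Difference = 7234 frames; B is behind A.

7234 frames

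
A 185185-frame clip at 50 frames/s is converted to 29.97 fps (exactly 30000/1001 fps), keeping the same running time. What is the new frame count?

111000 frames

Target frames = source frames × (target rate / source rate) = 185185 × (30000/1001)/(50) = 185185 × 600/1001 = 111000.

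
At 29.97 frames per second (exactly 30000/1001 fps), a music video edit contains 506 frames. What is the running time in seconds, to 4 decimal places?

16.8835 seconds

Running time = 506 × 1001/30000 = 253253/15000 s ≈ 16.8835 s.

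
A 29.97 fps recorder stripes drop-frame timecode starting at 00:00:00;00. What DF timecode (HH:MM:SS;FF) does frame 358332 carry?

Ten DF minutes hold 17982 frames, so frame 358332 lies in block 19 (frames 341658–359639) with 16674 frames into that block.
The block's first minute is 1800 frames and the rest 1798 each; 16674 frames reaches minute 9, so 19 × 18 + 9 × 2 = 360 labels have been skipped so far.
Adding those back, label number 358332 + 360 = 358692 at 30 labels/s is 11956 s + 12 f = 3 h 19 min 16 s frame 12, i.e. 03:19:16;12.

03:19:16;12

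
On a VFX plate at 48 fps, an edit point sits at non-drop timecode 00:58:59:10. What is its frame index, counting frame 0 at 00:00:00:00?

frame 169882

Total seconds to the label: (0 × 3600 + 58 × 60 + 59) = 3539.
Frame index = 3539 × 48 + 10 = 169882.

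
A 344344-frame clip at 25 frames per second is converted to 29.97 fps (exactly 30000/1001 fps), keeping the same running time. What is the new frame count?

Target frames = source frames × (target rate / source rate) = 344344 × (30000/1001)/(25) = 344344 × 1200/1001 = 412800.

412800 frames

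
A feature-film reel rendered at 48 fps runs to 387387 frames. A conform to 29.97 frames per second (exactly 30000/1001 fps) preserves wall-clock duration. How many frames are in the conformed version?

241875 frames

Target frames = source frames × (target rate / source rate) = 387387 × (30000/1001)/(48) = 387387 × 625/1001 = 241875.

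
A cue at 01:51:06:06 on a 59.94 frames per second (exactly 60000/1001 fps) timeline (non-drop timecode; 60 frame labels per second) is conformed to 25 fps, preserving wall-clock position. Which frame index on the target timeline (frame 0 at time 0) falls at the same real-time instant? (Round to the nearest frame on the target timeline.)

Source frame index: (1×3600 + 51×60 + 6) × 60 + 6 = 399966.
Real time: 399966 / (60000/1001) = 66727661/10000 s.
Target frame: (66727661/10000) × (25) = 66727661/400 ≈ 166819.152 → 166819.

frame 166819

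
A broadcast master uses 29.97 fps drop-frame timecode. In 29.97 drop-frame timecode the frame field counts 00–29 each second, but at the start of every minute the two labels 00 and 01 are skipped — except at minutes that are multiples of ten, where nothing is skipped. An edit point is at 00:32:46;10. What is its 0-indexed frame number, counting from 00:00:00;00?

Complete 10-minute blocks: 3, each 17982 frames → 53946.
Remaining 2 whole minutes in the current block: 1800 + 1 × 1798 = 3598 frames.
Within the current minute: 46 × 30 + 10 − 2 = 1388 (labels ;00/;01 skipped at this minute). Total = 53946 + 3598 + 1388 = 58932.

58932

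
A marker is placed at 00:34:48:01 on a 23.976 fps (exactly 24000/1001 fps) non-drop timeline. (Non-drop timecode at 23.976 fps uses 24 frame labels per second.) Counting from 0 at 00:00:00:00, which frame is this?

50113

Total seconds to the label: (0 × 3600 + 34 × 60 + 48) = 2088.
Frame index = 2088 × 24 + 1 = 50113.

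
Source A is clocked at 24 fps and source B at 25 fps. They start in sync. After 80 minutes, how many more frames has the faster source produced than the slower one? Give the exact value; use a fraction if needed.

4800 frames

80 min = 4800 s.
A emits 24 × 4800 = 115200 frames; B emits 25 × 4800 = 120000.
Difference = 4800 frames; B is ahead of A.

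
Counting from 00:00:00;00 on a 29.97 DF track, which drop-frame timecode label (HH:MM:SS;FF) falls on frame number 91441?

00:50:51;01

Ten DF minutes hold 17982 frames, so frame 91441 lies in block 5 (frames 89910–107891) with 1531 frames into that block.
The block's first minute is 1800 frames and the rest 1798 each; 1531 frames reaches minute 0, so 5 × 18 + 0 × 2 = 90 labels have been skipped so far.
Adding those back, label number 91441 + 90 = 91531 at 30 labels/s is 3051 s + 1 f = 0 h 50 min 51 s frame 1, i.e. 00:50:51;01.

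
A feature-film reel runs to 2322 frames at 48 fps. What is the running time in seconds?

Running time = 2322 / (48) = 48.375 s.

48.375 seconds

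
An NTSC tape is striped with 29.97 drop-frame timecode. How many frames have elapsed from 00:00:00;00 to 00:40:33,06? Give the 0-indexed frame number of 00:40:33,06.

Complete 10-minute blocks: 4, each 17982 frames → 71928.
Remaining 0 whole minutes in the current block: 0 frames.
Within the current minute: 33 × 30 + 6 = 996. Total = 71928 + 0 + 996 = 72924.

72924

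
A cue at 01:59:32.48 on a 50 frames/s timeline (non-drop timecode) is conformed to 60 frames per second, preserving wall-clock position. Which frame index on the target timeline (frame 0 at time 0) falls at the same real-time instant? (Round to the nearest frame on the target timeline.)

Source frame index: (1×3600 + 59×60 + 32) × 50 + 48 = 358648.
Real time: 358648 / (50) = 179324/25 s.
Target frame: (179324/25) × (60) = 2151888/5 ≈ 430377.600 → 430378.

frame 430378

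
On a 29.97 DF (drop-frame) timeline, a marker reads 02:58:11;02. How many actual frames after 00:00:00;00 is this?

320410

Complete 10-minute blocks: 17, each 17982 frames → 305694.
Remaining 8 whole minutes in the current block: 1800 + 7 × 1798 = 14386 frames.
Within the current minute: 11 × 30 + 2 − 2 = 330 (labels ;00/;01 skipped at this minute). Total = 305694 + 14386 + 330 = 320410.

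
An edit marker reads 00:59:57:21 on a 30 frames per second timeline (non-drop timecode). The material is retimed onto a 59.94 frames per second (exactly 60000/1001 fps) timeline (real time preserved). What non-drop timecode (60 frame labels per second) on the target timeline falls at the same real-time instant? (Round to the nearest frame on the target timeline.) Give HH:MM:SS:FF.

00:59:54:06

Source frame index: (0×3600 + 59×60 + 57) × 30 + 21 = 107931.
Real time: 107931 / (30) = 35977/10 s.
Target frame: (35977/10) × (60000/1001) = 215862000/1001 ≈ 215646.354 → 215646.
At 60 labels/s: frame 215646 → 00:59:54:06.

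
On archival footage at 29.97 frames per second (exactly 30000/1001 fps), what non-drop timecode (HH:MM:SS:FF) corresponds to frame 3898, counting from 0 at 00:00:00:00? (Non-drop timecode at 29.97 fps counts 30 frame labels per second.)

00:02:09:28

3898 ÷ 30 = 129 full seconds, remainder 28 frames.
129 s = 0 h 2 min 9 s.
Timecode: 00:02:09:28.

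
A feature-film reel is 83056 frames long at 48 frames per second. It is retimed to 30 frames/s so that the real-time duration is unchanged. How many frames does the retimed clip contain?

Target frames = source frames × (target rate / source rate) = 83056 × (30)/(48) = 83056 × 5/8 = 51910.

51910 frames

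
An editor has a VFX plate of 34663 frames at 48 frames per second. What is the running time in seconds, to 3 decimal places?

Running time = 34663 × 1/48 = 34663/48 s ≈ 722.146 s.

722.146 seconds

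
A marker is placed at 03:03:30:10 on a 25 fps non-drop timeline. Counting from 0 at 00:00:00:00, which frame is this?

Total seconds to the label: (3 × 3600 + 3 × 60 + 30) = 11010.
Frame index = 11010 × 25 + 10 = 275260.

275260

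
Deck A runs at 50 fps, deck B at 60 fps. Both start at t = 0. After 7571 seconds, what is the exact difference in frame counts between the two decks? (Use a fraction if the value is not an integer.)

A emits 50 × 7571 = 378550 frames; B emits 60 × 7571 = 454260.
Difference = 75710 frames; B is ahead of A.

75710 frames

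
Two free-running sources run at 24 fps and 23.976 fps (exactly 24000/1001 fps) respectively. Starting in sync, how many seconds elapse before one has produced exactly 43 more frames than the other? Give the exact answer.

43043/24 seconds

The gap grows by |24000/1001 − 24| = 24/1001 frames per second.
Time for a 43-frame gap: 43 ÷ (24/1001) = 43043/24 s.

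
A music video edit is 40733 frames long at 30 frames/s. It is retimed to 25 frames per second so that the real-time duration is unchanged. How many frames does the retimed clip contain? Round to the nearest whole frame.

Frames at target rate = 40733 × (25) / (30) = 203665/6 ≈ 33944.167.
Nearest whole frame: 33944.

33944 frames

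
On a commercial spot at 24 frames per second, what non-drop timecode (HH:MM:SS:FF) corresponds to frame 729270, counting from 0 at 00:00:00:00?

729270 ÷ 24 = 30386 full seconds, remainder 6 frames.
30386 s = 8 h 26 min 26 s.
Timecode: 08:26:26:06.

08:26:26:06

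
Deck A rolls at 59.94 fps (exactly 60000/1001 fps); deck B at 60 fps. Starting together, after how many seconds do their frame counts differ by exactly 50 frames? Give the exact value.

5005/6 seconds

The gap grows by |60 − 60000/1001| = 60/1001 frames per second.
Time for a 50-frame gap: 50 ÷ (60/1001) = 5005/6 s.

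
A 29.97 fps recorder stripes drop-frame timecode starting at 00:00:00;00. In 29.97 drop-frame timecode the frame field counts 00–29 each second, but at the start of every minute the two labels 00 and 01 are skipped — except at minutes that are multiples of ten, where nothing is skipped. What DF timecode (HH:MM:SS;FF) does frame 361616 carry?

Ten DF minutes hold 17982 frames, so frame 361616 lies in block 20 (frames 359640–377621) with 1976 frames into that block.
The block's first minute is 1800 frames and the rest 1798 each; 1976 frames reaches minute 1, so 20 × 18 + 1 × 2 = 362 labels have been skipped so far.
Adding those back, label number 361616 + 362 = 361978 at 30 labels/s is 12065 s + 28 f = 3 h 21 min 5 s frame 28, i.e. 03:21:05;28.

03:21:05;28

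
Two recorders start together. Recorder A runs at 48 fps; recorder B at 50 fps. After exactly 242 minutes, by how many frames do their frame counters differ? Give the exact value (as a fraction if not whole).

242 min = 14520 s.
A emits 48 × 14520 = 696960 frames; B emits 50 × 14520 = 726000.
Difference = 29040 frames; B is ahead of A.

29040 frames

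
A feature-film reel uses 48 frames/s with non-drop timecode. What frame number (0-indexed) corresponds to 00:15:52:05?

frame 45701

Total seconds to the label: (0 × 3600 + 15 × 60 + 52) = 952.
Frame index = 952 × 48 + 5 = 45701.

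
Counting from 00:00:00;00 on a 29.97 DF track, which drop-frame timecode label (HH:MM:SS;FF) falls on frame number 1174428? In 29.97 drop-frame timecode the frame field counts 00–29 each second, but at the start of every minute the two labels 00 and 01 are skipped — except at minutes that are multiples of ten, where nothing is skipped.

Each 10-minute DF block holds 10 × 60 × 30 − 9 × 2 = 17982 frames. 1174428 ÷ 17982 → 65 full blocks, remainder 5598.
Within the partial block the first minute is 1800 frames and each further minute 1798, so 3 further minute boundaries passed. Total skipped labels = 18 × 65 + 2 × 3 = 1176.
Non-drop label index = 1174428 + 1176 = 1175604; at 30 labels/s that is 10:53:06:24, i.e. DF 10:53:06;24.

10:53:06;24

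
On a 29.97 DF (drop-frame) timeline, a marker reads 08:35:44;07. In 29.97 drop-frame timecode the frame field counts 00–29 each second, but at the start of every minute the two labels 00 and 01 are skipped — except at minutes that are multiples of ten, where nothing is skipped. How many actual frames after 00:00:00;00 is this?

927399

As if non-drop at 30 labels/s: (8 × 3600 + 35 × 60 + 44) × 30 + 7 = 928327.
Minute boundaries passed: 515; those not divisible by 10: 515 − 51 = 464; dropped labels = 2 × 464 = 928.
Actual frame index = 928327 − 928 = 927399.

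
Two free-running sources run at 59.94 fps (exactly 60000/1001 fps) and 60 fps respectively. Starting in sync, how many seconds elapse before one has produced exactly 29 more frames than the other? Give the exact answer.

29029/60 seconds

The gap grows by |60 − 60000/1001| = 60/1001 frames per second.
Time for a 29-frame gap: 29 ÷ (60/1001) = 29029/60 s.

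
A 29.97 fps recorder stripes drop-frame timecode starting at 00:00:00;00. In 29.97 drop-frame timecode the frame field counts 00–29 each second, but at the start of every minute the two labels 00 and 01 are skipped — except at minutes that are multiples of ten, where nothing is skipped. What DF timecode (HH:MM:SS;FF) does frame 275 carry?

00:00:09;05

Ten DF minutes hold 17982 frames, so frame 275 lies in block 0 (frames 0–17981) with 275 frames into that block.
The block's first minute is 1800 frames and the rest 1798 each; 275 frames reaches minute 0, so 0 × 18 + 0 × 2 = 0 labels have been skipped so far.
Adding those back, label number 275 + 0 = 275 at 30 labels/s is 9 s + 5 f = 0 h 0 min 9 s frame 5, i.e. 00:00:09;05.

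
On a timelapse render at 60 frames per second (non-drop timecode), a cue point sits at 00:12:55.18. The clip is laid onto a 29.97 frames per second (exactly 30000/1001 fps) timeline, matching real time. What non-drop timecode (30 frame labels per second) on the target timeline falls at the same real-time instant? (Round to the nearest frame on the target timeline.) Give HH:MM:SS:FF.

00:12:54:16

Source frame index: (0×3600 + 12×60 + 55) × 60 + 18 = 46518.
Real time: 46518 / (60) = 7753/10 s.
Target frame: (7753/10) × (30000/1001) = 23259000/1001 ≈ 23235.764 → 23236.
At 30 labels/s: frame 23236 → 00:12:54:16.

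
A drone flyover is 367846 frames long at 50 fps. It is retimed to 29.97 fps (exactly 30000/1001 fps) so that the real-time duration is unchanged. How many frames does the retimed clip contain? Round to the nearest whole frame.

220487 frames

Frames at target rate = 367846 × (30000/1001) / (50) = 220707600/1001 ≈ 220487.113.
Nearest whole frame: 220487.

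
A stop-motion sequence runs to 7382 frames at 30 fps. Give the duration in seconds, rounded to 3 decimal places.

246.067 seconds

Running time = 7382 × 1/30 = 3691/15 s ≈ 246.067 s.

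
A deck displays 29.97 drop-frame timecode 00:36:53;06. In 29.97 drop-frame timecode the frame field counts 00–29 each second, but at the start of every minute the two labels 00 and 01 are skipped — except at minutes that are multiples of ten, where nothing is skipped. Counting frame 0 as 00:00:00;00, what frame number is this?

Complete 10-minute blocks: 3, each 17982 frames → 53946.
Remaining 6 whole minutes in the current block: 1800 + 5 × 1798 = 10790 frames.
Within the current minute: 53 × 30 + 6 − 2 = 1594 (labels ;00/;01 skipped at this minute). Total = 53946 + 10790 + 1594 = 66330.

66330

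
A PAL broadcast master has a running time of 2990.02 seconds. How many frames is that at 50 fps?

149501 frames

Frames = 2990.02 × 50 = 149501.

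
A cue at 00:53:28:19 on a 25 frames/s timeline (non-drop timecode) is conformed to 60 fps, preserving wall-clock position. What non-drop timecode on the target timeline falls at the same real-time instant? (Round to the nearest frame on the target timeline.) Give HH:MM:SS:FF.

Source frame index: (0×3600 + 53×60 + 28) × 25 + 19 = 80219.
Real time: 80219 / (25) = 80219/25 s.
Target frame: (80219/25) × (60) = 962628/5 ≈ 192525.600 → 192526.
At 60 labels/s: frame 192526 → 00:53:28:46.

00:53:28:46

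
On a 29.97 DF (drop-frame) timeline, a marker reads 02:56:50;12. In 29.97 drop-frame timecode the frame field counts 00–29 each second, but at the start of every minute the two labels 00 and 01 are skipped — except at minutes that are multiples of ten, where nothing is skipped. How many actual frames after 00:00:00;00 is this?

As if non-drop at 30 labels/s: (2 × 3600 + 56 × 60 + 50) × 30 + 12 = 318312.
Minute boundaries passed: 176; those not divisible by 10: 176 − 17 = 159; dropped labels = 2 × 159 = 318.
Actual frame index = 318312 − 318 = 317994.

317994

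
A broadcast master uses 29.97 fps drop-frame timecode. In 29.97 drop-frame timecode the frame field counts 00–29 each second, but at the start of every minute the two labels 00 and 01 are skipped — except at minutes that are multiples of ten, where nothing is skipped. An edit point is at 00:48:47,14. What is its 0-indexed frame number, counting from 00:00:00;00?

As if non-drop at 30 labels/s: (0 × 3600 + 48 × 60 + 47) × 30 + 14 = 87824.
Minute boundaries passed: 48; those not divisible by 10: 48 − 4 = 44; dropped labels = 2 × 44 = 88.
Actual frame index = 87824 − 88 = 87736.

87736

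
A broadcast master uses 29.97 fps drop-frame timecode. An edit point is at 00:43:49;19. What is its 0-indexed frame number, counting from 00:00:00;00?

78811

As if non-drop at 30 labels/s: (0 × 3600 + 43 × 60 + 49) × 30 + 19 = 78889.
Minute boundaries passed: 43; those not divisible by 10: 43 − 4 = 39; dropped labels = 2 × 39 = 78.
Actual frame index = 78889 − 78 = 78811.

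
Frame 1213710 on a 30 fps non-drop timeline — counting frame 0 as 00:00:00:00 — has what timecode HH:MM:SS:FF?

11:14:17:00

1213710 ÷ 30 = 40457 full seconds, remainder 0 frames.
40457 s = 11 h 14 min 17 s.
Timecode: 11:14:17:00.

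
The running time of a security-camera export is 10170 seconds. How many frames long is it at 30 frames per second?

Frames = 10170 × 30 = 305100.

305100 frames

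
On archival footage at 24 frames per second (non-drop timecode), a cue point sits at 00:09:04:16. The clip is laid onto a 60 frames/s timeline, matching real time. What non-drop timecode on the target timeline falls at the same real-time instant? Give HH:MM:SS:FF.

00:09:04:40

Source frame index: (0×3600 + 9×60 + 4) × 24 + 16 = 13072.
Real time: 13072 / (24) = 1634/3 s.
Target frame: (1634/3) × (60) = 32680.
At 60 labels/s: frame 32680 → 00:09:04:40.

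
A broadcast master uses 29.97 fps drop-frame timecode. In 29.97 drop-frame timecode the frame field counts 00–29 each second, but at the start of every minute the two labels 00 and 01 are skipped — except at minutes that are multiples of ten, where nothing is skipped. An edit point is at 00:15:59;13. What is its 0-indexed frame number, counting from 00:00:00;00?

28755

Complete 10-minute blocks: 1, each 17982 frames → 17982.
Remaining 5 whole minutes in the current block: 1800 + 4 × 1798 = 8992 frames.
Within the current minute: 59 × 30 + 13 − 2 = 1781 (labels ;00/;01 skipped at this minute). Total = 17982 + 8992 + 1781 = 28755.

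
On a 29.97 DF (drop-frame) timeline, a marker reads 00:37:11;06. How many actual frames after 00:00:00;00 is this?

66868

Complete 10-minute blocks: 3, each 17982 frames → 53946.
Remaining 7 whole minutes in the current block: 1800 + 6 × 1798 = 12588 frames.
Within the current minute: 11 × 30 + 6 − 2 = 334 (labels ;00/;01 skipped at this minute). Total = 53946 + 12588 + 334 = 66868.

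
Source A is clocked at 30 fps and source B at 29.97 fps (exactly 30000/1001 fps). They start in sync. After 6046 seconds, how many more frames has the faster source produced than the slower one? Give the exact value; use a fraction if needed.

A emits 30 × 6046 = 181380 frames; B emits 30000/1001 × 6046 = 181380000/1001.
Difference = 181380/1001 frames (≈ 181.1988); B is behind A.

181380/1001 frames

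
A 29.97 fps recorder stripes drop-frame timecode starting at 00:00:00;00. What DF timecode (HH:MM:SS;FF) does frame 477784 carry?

Each 10-minute DF block holds 10 × 60 × 30 − 9 × 2 = 17982 frames. 477784 ÷ 17982 → 26 full blocks, remainder 10252.
Within the partial block the first minute is 1800 frames and each further minute 1798, so 5 further minute boundaries passed. Total skipped labels = 18 × 26 + 2 × 5 = 478.
Non-drop label index = 477784 + 478 = 478262; at 30 labels/s that is 04:25:42:02, i.e. DF 04:25:42;02.

04:25:42;02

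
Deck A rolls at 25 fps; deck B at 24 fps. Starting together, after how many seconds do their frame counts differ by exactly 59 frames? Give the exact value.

The gap grows by |24 − 25| = 1 frame per second.
Time for a 59-frame gap: 59 ÷ (1) = 59 s.

59 seconds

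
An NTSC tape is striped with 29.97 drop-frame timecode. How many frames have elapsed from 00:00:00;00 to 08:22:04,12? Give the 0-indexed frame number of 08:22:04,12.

As if non-drop at 30 labels/s: (8 × 3600 + 22 × 60 + 4) × 30 + 12 = 903732.
Minute boundaries passed: 502; those not divisible by 10: 502 − 50 = 452; dropped labels = 2 × 452 = 904.
Actual frame index = 903732 − 904 = 902828.

902828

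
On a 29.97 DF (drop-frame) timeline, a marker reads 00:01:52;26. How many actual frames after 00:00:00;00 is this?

3384

As if non-drop at 30 labels/s: (0 × 3600 + 1 × 60 + 52) × 30 + 26 = 3386.
Minute boundaries passed: 1; those not divisible by 10: 1 − 0 = 1; dropped labels = 2 × 1 = 2.
Actual frame index = 3386 − 2 = 3384.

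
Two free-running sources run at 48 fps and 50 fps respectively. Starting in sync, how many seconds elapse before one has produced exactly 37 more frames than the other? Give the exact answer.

The gap grows by |50 − 48| = 2 frames per second.
Time for a 37-frame gap: 37 ÷ (2) = 18.5 s.

18.5 seconds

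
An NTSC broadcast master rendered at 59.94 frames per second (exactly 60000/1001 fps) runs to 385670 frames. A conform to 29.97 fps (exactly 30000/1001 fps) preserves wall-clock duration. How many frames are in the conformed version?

192835 frames

Frames at target rate = 385670 × (30000/1001) / (60000/1001) = 192835.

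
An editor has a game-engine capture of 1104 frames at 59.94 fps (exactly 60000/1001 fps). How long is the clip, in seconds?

Running time = 1104 / (60000/1001) = 18.4184 s.

18.4184 seconds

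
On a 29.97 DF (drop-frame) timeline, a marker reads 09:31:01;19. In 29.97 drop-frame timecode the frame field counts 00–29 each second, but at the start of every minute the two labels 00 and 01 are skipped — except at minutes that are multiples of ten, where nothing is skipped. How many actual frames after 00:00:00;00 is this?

1026821

As if non-drop at 30 labels/s: (9 × 3600 + 31 × 60 + 1) × 30 + 19 = 1027849.
Minute boundaries passed: 571; those not divisible by 10: 571 − 57 = 514; dropped labels = 2 × 514 = 1028.
Actual frame index = 1027849 − 1028 = 1026821.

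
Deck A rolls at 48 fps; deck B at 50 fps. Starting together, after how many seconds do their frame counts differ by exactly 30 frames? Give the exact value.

15 seconds

The gap grows by |50 − 48| = 2 frames per second.
Time for a 30-frame gap: 30 ÷ (2) = 15 s.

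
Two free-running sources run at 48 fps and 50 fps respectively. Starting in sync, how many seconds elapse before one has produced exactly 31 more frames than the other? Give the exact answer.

15.5 seconds

The gap grows by |50 − 48| = 2 frames per second.
Time for a 31-frame gap: 31 ÷ (2) = 15.5 s.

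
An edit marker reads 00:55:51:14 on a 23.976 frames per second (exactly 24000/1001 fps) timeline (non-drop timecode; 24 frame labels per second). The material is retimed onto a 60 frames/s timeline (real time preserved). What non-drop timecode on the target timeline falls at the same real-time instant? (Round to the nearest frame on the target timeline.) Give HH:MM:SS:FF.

Source frame index: (0×3600 + 55×60 + 51) × 24 + 14 = 80438.
Real time: 80438 / (24000/1001) = 40259219/12000 s.
Target frame: (40259219/12000) × (60) = 40259219/200 ≈ 201296.095 → 201296.
At 60 labels/s: frame 201296 → 00:55:54:56.

00:55:54:56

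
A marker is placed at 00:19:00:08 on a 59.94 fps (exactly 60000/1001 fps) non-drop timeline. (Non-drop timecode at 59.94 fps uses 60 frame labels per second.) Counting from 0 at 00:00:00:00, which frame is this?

frame 68408

Total seconds to the label: (0 × 3600 + 19 × 60 + 0) = 1140.
Frame index = 1140 × 60 + 8 = 68408.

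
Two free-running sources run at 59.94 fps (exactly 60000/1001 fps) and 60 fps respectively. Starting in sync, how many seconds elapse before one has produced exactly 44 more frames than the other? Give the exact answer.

11011/15 seconds

The gap grows by |60 − 60000/1001| = 60/1001 frames per second.
Time for a 44-frame gap: 44 ÷ (60/1001) = 11011/15 s.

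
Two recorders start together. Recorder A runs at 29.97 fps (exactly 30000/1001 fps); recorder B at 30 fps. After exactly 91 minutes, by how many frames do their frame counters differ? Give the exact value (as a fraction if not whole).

1800/11 frames

91 min = 5460 s.
A emits 30000/1001 × 5460 = 1800000/11 frames; B emits 30 × 5460 = 163800.
Difference = 1800/11 frames (≈ 163.6364); B is ahead of A.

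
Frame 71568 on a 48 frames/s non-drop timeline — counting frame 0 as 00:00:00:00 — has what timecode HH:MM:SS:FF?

71568 ÷ 48 = 1491 full seconds, remainder 0 frames.
1491 s = 0 h 24 min 51 s.
Timecode: 00:24:51:00.

00:24:51:00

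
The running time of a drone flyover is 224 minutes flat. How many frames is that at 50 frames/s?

672000 frames

224 min = 13440 s.
Frames = 13440 × 50 = 672000.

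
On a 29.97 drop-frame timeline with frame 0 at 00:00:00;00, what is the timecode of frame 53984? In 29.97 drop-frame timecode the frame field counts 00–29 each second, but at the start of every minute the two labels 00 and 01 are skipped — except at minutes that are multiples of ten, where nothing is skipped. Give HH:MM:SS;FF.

00:30:01;08

Ten DF minutes hold 17982 frames, so frame 53984 lies in block 3 (frames 53946–71927) with 38 frames into that block.
The block's first minute is 1800 frames and the rest 1798 each; 38 frames reaches minute 0, so 3 × 18 + 0 × 2 = 54 labels have been skipped so far.
Adding those back, label number 53984 + 54 = 54038 at 30 labels/s is 1801 s + 8 f = 0 h 30 min 1 s frame 8, i.e. 00:30:01;08.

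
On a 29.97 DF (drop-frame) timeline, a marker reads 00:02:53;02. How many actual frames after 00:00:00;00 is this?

As if non-drop at 30 labels/s: (0 × 3600 + 2 × 60 + 53) × 30 + 2 = 5192.
Minute boundaries passed: 2; those not divisible by 10: 2 − 0 = 2; dropped labels = 2 × 2 = 4.
Actual frame index = 5192 − 4 = 5188.

5188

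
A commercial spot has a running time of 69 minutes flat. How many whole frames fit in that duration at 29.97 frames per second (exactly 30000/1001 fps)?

124075 frames

69 min = 4140 s.
Frames = 4140 × 30000/1001 = 124200000/1001 ≈ 124075.9241.
Complete frames: 124075.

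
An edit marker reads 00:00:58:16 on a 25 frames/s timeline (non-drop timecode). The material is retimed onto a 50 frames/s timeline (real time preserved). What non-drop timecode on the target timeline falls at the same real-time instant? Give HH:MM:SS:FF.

Source frame index: (0×3600 + 0×60 + 58) × 25 + 16 = 1466.
Real time: 1466 / (25) = 1466/25 s.
Target frame: (1466/25) × (50) = 2932.
At 50 labels/s: frame 2932 → 00:00:58:32.

00:00:58:32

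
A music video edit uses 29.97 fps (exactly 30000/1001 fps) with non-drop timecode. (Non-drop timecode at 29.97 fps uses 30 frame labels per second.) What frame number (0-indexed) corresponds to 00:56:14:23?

frame 101243

Total seconds to the label: (0 × 3600 + 56 × 60 + 14) = 3374.
Frame index = 3374 × 30 + 23 = 101243.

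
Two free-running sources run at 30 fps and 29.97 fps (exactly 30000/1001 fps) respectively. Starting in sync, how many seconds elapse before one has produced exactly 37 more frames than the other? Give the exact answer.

37037/30 seconds

The gap grows by |30000/1001 − 30| = 30/1001 frames per second.
Time for a 37-frame gap: 37 ÷ (30/1001) = 37037/30 s.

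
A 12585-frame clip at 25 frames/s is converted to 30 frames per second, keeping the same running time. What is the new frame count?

15102 frames

Target frames = source frames × (target rate / source rate) = 12585 × (30)/(25) = 12585 × 6/5 = 15102.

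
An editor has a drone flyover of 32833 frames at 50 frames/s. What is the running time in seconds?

Running time = 32833 / (50) = 656.66 s.

656.66 seconds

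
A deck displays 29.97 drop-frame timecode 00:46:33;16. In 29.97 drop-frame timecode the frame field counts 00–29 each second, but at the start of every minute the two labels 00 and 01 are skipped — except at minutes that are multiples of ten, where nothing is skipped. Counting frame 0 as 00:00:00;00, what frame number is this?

83722

Complete 10-minute blocks: 4, each 17982 frames → 71928.
Remaining 6 whole minutes in the current block: 1800 + 5 × 1798 = 10790 frames.
Within the current minute: 33 × 30 + 16 − 2 = 1004 (labels ;00/;01 skipped at this minute). Total = 71928 + 10790 + 1004 = 83722.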